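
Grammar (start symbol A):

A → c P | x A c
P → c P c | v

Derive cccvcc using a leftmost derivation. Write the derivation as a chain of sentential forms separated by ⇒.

A ⇒ cP ⇒ ccPc ⇒ cccPcc ⇒ cccvcc

A ⇒ cP   [A → c P]
cP ⇒ ccPc   [P → c P c]
ccPc ⇒ cccPcc   [P → c P c]
cccPcc ⇒ cccvcc   [P → v]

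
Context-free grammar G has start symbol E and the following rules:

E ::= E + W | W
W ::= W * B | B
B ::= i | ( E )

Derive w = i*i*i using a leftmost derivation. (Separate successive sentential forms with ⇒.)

E ⇒ W   [E ::= W]
W ⇒ W*B   [W ::= W * B]
W*B ⇒ W*B*B   [W ::= W * B]
W*B*B ⇒ B*B*B   [W ::= B]
B*B*B ⇒ i*B*B   [B ::= i]
i*B*B ⇒ i*i*B   [B ::= i]
i*i*B ⇒ i*i*i   [B ::= i]

E ⇒ W ⇒ W*B ⇒ W*B*B ⇒ B*B*B ⇒ i*B*B ⇒ i*i*B ⇒ i*i*i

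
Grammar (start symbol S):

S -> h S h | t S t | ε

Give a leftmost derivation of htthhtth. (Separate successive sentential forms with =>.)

S=>hSh=>htSth=>httStth=>htthShtth=>htthhtth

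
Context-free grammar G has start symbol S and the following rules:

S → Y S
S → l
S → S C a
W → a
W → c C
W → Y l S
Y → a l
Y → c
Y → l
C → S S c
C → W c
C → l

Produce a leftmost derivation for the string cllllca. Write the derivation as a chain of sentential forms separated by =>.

S => YS => cS => cSCa => cYSCa => clSCa => cllCa => cllSSca => clllSca => cllllca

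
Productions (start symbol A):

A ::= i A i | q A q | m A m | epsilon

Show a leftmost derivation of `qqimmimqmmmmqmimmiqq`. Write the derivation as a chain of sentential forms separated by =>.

A=>qAq=>qqAqq=>qqiAiqq=>qqimAmiqq=>qqimmAmmiqq=>qqimmiAimmiqq=>qqimmimAmimmiqq=>qqimmimqAqmimmiqq=>qqimmimqmAmqmimmiqq=>qqimmimqmmAmmqmimmiqq=>qqimmimqmmmmqmimmiqq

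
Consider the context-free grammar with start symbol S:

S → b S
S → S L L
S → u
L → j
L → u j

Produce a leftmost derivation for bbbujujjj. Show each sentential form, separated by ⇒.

S ⇒ bS   [S → b S]
bS ⇒ bbS   [S → b S]
bbS ⇒ bbSLL   [S → S L L]
bbSLL ⇒ bbSLLLL   [S → S L L]
bbSLLLL ⇒ bbbSLLLL   [S → b S]
bbbSLLLL ⇒ bbbuLLLL   [S → u]
bbbuLLLL ⇒ bbbujLLL   [L → j]
bbbujLLL ⇒ bbbujujLL   [L → u j]
bbbujujLL ⇒ bbbujujjL   [L → j]
bbbujujjL ⇒ bbbujujjj   [L → j]

S ⇒ bS ⇒ bbS ⇒ bbSLL ⇒ bbSLLLL ⇒ bbbSLLLL ⇒ bbbuLLLL ⇒ bbbujLLL ⇒ bbbujujLL ⇒ bbbujujjL ⇒ bbbujujjj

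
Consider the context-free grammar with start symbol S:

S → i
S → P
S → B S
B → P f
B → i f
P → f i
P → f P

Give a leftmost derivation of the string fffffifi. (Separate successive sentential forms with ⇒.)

S ⇒ BS   [S → B S]
BS ⇒ PfS   [B → P f]
PfS ⇒ fPfS   [P → f P]
fPfS ⇒ ffPfS   [P → f P]
ffPfS ⇒ fffPfS   [P → f P]
fffPfS ⇒ ffffPfS   [P → f P]
ffffPfS ⇒ fffffifS   [P → f i]
fffffifS ⇒ fffffifi   [S → i]

S⇒BS⇒PfS⇒fPfS⇒ffPfS⇒fffPfS⇒ffffPfS⇒fffffifS⇒fffffifi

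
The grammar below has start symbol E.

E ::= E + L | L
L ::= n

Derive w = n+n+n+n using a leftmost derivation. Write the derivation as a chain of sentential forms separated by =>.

E => E+L => E+L+L => E+L+L+L => L+L+L+L => n+L+L+L => n+n+L+L => n+n+n+L => n+n+n+n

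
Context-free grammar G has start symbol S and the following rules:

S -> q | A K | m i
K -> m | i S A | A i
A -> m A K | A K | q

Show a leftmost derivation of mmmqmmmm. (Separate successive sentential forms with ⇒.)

S ⇒ AK ⇒ mAKK ⇒ mmAKKK ⇒ mmmAKKKK ⇒ mmmqKKKK ⇒ mmmqmKKK ⇒ mmmqmmKK ⇒ mmmqmmmK ⇒ mmmqmmmm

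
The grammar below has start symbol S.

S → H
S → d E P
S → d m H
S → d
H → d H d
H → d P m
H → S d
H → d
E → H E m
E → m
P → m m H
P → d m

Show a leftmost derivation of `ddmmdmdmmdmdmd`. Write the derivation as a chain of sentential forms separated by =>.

S => H   [S → H]
H => dHd   [H → d H d]
dHd => ddPmd   [H → d P m]
ddPmd => ddmmHmd   [P → m m H]
ddmmHmd => ddmmSdmd   [H → S d]
ddmmSdmd => ddmmdmHdmd   [S → d m H]
ddmmdmHdmd => ddmmdmdPmdmd   [H → d P m]
ddmmdmdPmdmd => ddmmdmdmmHmdmd   [P → m m H]
ddmmdmdmmHmdmd => ddmmdmdmmdmdmd   [H → d]

S => H => dHd => ddPmd => ddmmHmd => ddmmSdmd => ddmmdmHdmd => ddmmdmdPmdmd => ddmmdmdmmHmdmd => ddmmdmdmmdmdmd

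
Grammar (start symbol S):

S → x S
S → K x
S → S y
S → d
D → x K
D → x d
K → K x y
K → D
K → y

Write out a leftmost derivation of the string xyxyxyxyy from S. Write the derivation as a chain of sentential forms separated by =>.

S => Sy   [S → S y]
Sy => xSy   [S → x S]
xSy => xSyy   [S → S y]
xSyy => xKxyy   [S → K x]
xKxyy => xKxyxyy   [K → K x y]
xKxyxyy => xKxyxyxyy   [K → K x y]
xKxyxyxyy => xyxyxyxyy   [K → y]

S=>Sy=>xSy=>xSyy=>xKxyy=>xKxyxyy=>xKxyxyxyy=>xyxyxyxyy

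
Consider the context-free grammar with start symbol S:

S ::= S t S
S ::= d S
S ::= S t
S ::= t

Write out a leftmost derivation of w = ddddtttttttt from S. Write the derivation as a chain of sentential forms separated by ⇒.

S ⇒ dS ⇒ dSt ⇒ ddSt ⇒ ddStSt ⇒ dddStSt ⇒ dddStStSt ⇒ ddddStStSt ⇒ ddddttStSt ⇒ ddddttttSt ⇒ ddddttttStt ⇒ ddddttttSttt ⇒ ddddtttttttt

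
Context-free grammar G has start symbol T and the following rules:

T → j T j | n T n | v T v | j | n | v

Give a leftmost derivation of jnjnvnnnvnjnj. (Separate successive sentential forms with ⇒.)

T ⇒ jTj ⇒ jnTnj ⇒ jnjTjnj ⇒ jnjnTnjnj ⇒ jnjnvTvnjnj ⇒ jnjnvnTnvnjnj ⇒ jnjnvnnnvnjnj

T ⇒ jTj   [T → j T j]
jTj ⇒ jnTnj   [T → n T n]
jnTnj ⇒ jnjTjnj   [T → j T j]
jnjTjnj ⇒ jnjnTnjnj   [T → n T n]
jnjnTnjnj ⇒ jnjnvTvnjnj   [T → v T v]
jnjnvTvnjnj ⇒ jnjnvnTnvnjnj   [T → n T n]
jnjnvnTnvnjnj ⇒ jnjnvnnnvnjnj   [T → n]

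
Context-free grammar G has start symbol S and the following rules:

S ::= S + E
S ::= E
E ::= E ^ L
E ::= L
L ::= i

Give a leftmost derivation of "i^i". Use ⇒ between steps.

S ⇒ E   [S ::= E]
E ⇒ E^L   [E ::= E ^ L]
E^L ⇒ L^L   [E ::= L]
L^L ⇒ i^L   [L ::= i]
i^L ⇒ i^i   [L ::= i]

S ⇒ E ⇒ E^L ⇒ L^L ⇒ i^L ⇒ i^i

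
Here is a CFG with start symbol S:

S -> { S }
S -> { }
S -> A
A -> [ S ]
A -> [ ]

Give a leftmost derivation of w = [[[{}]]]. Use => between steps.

S => A => [S] => [A] => [[S]] => [[A]] => [[[S]]] => [[[{}]]]

S => A   [S -> A]
A => [S]   [A -> [ S ]]
[S] => [A]   [S -> A]
[A] => [[S]]   [A -> [ S ]]
[[S]] => [[A]]   [S -> A]
[[A]] => [[[S]]]   [A -> [ S ]]
[[[S]]] => [[[{}]]]   [S -> { }]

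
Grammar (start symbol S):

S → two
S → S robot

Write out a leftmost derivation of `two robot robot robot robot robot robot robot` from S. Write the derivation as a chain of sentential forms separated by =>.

S => S robot   [S → S robot]
S robot => S robot robot   [S → S robot]
S robot robot => S robot robot robot   [S → S robot]
S robot robot robot => S robot robot robot robot   [S → S robot]
S robot robot robot robot => S robot robot robot robot robot   [S → S robot]
S robot robot robot robot robot => S robot robot robot robot robot robot   [S → S robot]
S robot robot robot robot robot robot => S robot robot robot robot robot robot robot   [S → S robot]
S robot robot robot robot robot robot robot => two robot robot robot robot robot robot robot   [S → two]

S => S robot => S robot robot => S robot robot robot => S robot robot robot robot => S robot robot robot robot robot => S robot robot robot robot robot robot => S robot robot robot robot robot robot robot => two robot robot robot robot robot robot robot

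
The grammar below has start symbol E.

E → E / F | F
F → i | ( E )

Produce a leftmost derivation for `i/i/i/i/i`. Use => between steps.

E=>E/F=>E/F/F=>E/F/F/F=>E/F/F/F/F=>F/F/F/F/F=>i/F/F/F/F=>i/i/F/F/F=>i/i/i/F/F=>i/i/i/i/F=>i/i/i/i/i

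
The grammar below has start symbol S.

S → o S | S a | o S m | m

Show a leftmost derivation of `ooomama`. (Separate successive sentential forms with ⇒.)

S ⇒ Sa   [S → S a]
Sa ⇒ oSa   [S → o S]
oSa ⇒ ooSma   [S → o S m]
ooSma ⇒ ooSama   [S → S a]
ooSama ⇒ oooSama   [S → o S]
oooSama ⇒ ooomama   [S → m]

S ⇒ Sa ⇒ oSa ⇒ ooSma ⇒ ooSama ⇒ oooSama ⇒ ooomama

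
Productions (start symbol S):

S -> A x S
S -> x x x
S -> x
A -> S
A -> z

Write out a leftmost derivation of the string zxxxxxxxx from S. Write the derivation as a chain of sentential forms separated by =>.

S => AxS => SxS => AxSxS => zxSxS => zxAxSxS => zxSxSxS => zxxxSxS => zxxxxxS => zxxxxxxxx

S => AxS   [S -> A x S]
AxS => SxS   [A -> S]
SxS => AxSxS   [S -> A x S]
AxSxS => zxSxS   [A -> z]
zxSxS => zxAxSxS   [S -> A x S]
zxAxSxS => zxSxSxS   [A -> S]
zxSxSxS => zxxxSxS   [S -> x]
zxxxSxS => zxxxxxS   [S -> x]
zxxxxxS => zxxxxxxxx   [S -> x x x]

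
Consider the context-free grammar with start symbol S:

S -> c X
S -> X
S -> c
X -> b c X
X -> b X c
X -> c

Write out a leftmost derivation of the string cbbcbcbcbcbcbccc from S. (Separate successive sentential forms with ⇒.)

S ⇒ cX   [S -> c X]
cX ⇒ cbXc   [X -> b X c]
cbXc ⇒ cbbcXc   [X -> b c X]
cbbcXc ⇒ cbbcbcXc   [X -> b c X]
cbbcbcXc ⇒ cbbcbcbcXc   [X -> b c X]
cbbcbcbcXc ⇒ cbbcbcbcbcXc   [X -> b c X]
cbbcbcbcbcXc ⇒ cbbcbcbcbcbcXc   [X -> b c X]
cbbcbcbcbcbcXc ⇒ cbbcbcbcbcbcbXcc   [X -> b X c]
cbbcbcbcbcbcbXcc ⇒ cbbcbcbcbcbcbccc   [X -> c]

S ⇒ cX ⇒ cbXc ⇒ cbbcXc ⇒ cbbcbcXc ⇒ cbbcbcbcXc ⇒ cbbcbcbcbcXc ⇒ cbbcbcbcbcbcXc ⇒ cbbcbcbcbcbcbXcc ⇒ cbbcbcbcbcbcbccc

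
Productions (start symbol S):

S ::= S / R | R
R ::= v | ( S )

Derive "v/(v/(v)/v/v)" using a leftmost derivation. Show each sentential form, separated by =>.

S => S/R => R/R => v/R => v/(S) => v/(S/R) => v/(S/R/R) => v/(S/R/R/R) => v/(R/R/R/R) => v/(v/R/R/R) => v/(v/(S)/R/R) => v/(v/(R)/R/R) => v/(v/(v)/R/R) => v/(v/(v)/v/R) => v/(v/(v)/v/v)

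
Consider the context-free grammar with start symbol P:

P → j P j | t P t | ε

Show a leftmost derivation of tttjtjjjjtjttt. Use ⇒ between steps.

P ⇒ tPt ⇒ ttPtt ⇒ tttPttt ⇒ tttjPjttt ⇒ tttjtPtjttt ⇒ tttjtjPjtjttt ⇒ tttjtjjPjjtjttt ⇒ tttjtjjjjtjttt

P ⇒ tPt   [P → t P t]
tPt ⇒ ttPtt   [P → t P t]
ttPtt ⇒ tttPttt   [P → t P t]
tttPttt ⇒ tttjPjttt   [P → j P j]
tttjPjttt ⇒ tttjtPtjttt   [P → t P t]
tttjtPtjttt ⇒ tttjtjPjtjttt   [P → j P j]
tttjtjPjtjttt ⇒ tttjtjjPjjtjttt   [P → j P j]
tttjtjjPjjtjttt ⇒ tttjtjjjjtjttt   [P → ε]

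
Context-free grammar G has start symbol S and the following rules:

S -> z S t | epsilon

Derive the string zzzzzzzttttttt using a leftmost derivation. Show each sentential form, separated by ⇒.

S⇒zSt⇒zzStt⇒zzzSttt⇒zzzzStttt⇒zzzzzSttttt⇒zzzzzzStttttt⇒zzzzzzzSttttttt⇒zzzzzzzttttttt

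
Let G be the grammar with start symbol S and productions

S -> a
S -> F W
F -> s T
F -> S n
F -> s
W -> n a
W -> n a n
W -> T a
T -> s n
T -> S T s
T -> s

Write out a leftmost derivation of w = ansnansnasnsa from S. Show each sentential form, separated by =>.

S => FW => SnW => anW => anTa => anSTsa => anFWTsa => anSnWTsa => anFWnWTsa => ansWnWTsa => ansnanWTsa => ansnanTaTsa => ansnansnaTsa => ansnansnasnsa

S => FW   [S -> F W]
FW => SnW   [F -> S n]
SnW => anW   [S -> a]
anW => anTa   [W -> T a]
anTa => anSTsa   [T -> S T s]
anSTsa => anFWTsa   [S -> F W]
anFWTsa => anSnWTsa   [F -> S n]
anSnWTsa => anFWnWTsa   [S -> F W]
anFWnWTsa => ansWnWTsa   [F -> s]
ansWnWTsa => ansnanWTsa   [W -> n a]
ansnanWTsa => ansnanTaTsa   [W -> T a]
ansnanTaTsa => ansnansnaTsa   [T -> s n]
ansnansnaTsa => ansnansnasnsa   [T -> s n]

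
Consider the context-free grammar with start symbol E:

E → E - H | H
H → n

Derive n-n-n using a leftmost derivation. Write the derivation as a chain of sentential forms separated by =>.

E => E-H => E-H-H => H-H-H => n-H-H => n-n-H => n-n-n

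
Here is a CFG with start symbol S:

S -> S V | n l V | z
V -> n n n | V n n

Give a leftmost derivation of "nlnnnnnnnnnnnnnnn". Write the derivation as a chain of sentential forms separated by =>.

S => SV => SVV => nlVVV => nlVnnVV => nlVnnnnVV => nlnnnnnnnVV => nlnnnnnnnnnnV => nlnnnnnnnnnnVnn => nlnnnnnnnnnnnnnnn

S => SV   [S -> S V]
SV => SVV   [S -> S V]
SVV => nlVVV   [S -> n l V]
nlVVV => nlVnnVV   [V -> V n n]
nlVnnVV => nlVnnnnVV   [V -> V n n]
nlVnnnnVV => nlnnnnnnnVV   [V -> n n n]
nlnnnnnnnVV => nlnnnnnnnnnnV   [V -> n n n]
nlnnnnnnnnnnV => nlnnnnnnnnnnVnn   [V -> V n n]
nlnnnnnnnnnnVnn => nlnnnnnnnnnnnnnnn   [V -> n n n]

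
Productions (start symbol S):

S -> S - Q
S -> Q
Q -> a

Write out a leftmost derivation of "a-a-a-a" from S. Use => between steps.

S => S-Q => S-Q-Q => S-Q-Q-Q => Q-Q-Q-Q => a-Q-Q-Q => a-a-Q-Q => a-a-a-Q => a-a-a-a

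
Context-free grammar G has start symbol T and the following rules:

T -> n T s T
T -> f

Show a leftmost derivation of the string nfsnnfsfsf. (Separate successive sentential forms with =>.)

T => nTsT   [T -> n T s T]
nTsT => nfsT   [T -> f]
nfsT => nfsnTsT   [T -> n T s T]
nfsnTsT => nfsnnTsTsT   [T -> n T s T]
nfsnnTsTsT => nfsnnfsTsT   [T -> f]
nfsnnfsTsT => nfsnnfsfsT   [T -> f]
nfsnnfsfsT => nfsnnfsfsf   [T -> f]

T => nTsT => nfsT => nfsnTsT => nfsnnTsTsT => nfsnnfsTsT => nfsnnfsfsT => nfsnnfsfsf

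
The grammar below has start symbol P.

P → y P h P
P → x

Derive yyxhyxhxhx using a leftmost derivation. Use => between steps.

P => yPhP   [P → y P h P]
yPhP => yyPhPhP   [P → y P h P]
yyPhPhP => yyxhPhP   [P → x]
yyxhPhP => yyxhyPhPhP   [P → y P h P]
yyxhyPhPhP => yyxhyxhPhP   [P → x]
yyxhyxhPhP => yyxhyxhxhP   [P → x]
yyxhyxhxhP => yyxhyxhxhx   [P → x]

P => yPhP => yyPhPhP => yyxhPhP => yyxhyPhPhP => yyxhyxhPhP => yyxhyxhxhP => yyxhyxhxhx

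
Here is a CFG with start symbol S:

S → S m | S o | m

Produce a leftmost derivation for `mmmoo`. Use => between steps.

S => So => Soo => Smoo => Smmoo => mmmoo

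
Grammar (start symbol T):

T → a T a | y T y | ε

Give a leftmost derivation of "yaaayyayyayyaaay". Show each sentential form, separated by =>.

T => yTy   [T → y T y]
yTy => yaTay   [T → a T a]
yaTay => yaaTaay   [T → a T a]
yaaTaay => yaaaTaaay   [T → a T a]
yaaaTaaay => yaaayTyaaay   [T → y T y]
yaaayTyaaay => yaaayyTyyaaay   [T → y T y]
yaaayyTyyaaay => yaaayyaTayyaaay   [T → a T a]
yaaayyaTayyaaay => yaaayyayTyayyaaay   [T → y T y]
yaaayyayTyayyaaay => yaaayyayyayyaaay   [T → ε]

T => yTy => yaTay => yaaTaay => yaaaTaaay => yaaayTyaaay => yaaayyTyyaaay => yaaayyaTayyaaay => yaaayyayTyayyaaay => yaaayyayyayyaaay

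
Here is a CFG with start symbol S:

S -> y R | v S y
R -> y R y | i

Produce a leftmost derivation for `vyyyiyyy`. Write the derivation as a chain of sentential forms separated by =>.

S => vSy   [S -> v S y]
vSy => vyRy   [S -> y R]
vyRy => vyyRyy   [R -> y R y]
vyyRyy => vyyyRyyy   [R -> y R y]
vyyyRyyy => vyyyiyyy   [R -> i]

S=>vSy=>vyRy=>vyyRyy=>vyyyRyyy=>vyyyiyyy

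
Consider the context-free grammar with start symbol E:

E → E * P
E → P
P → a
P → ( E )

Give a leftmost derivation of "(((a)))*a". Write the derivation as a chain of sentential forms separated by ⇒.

E ⇒ E*P   [E → E * P]
E*P ⇒ P*P   [E → P]
P*P ⇒ (E)*P   [P → ( E )]
(E)*P ⇒ (P)*P   [E → P]
(P)*P ⇒ ((E))*P   [P → ( E )]
((E))*P ⇒ ((P))*P   [E → P]
((P))*P ⇒ (((E)))*P   [P → ( E )]
(((E)))*P ⇒ (((P)))*P   [E → P]
(((P)))*P ⇒ (((a)))*P   [P → a]
(((a)))*P ⇒ (((a)))*a   [P → a]

E ⇒ E*P ⇒ P*P ⇒ (E)*P ⇒ (P)*P ⇒ ((E))*P ⇒ ((P))*P ⇒ (((E)))*P ⇒ (((P)))*P ⇒ (((a)))*P ⇒ (((a)))*a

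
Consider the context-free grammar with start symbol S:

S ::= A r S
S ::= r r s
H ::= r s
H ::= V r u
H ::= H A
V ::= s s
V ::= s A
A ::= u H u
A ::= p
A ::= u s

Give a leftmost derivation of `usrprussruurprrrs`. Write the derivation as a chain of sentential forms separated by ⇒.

S ⇒ ArS   [S ::= A r S]
ArS ⇒ usrS   [A ::= u s]
usrS ⇒ usrArS   [S ::= A r S]
usrArS ⇒ usrprS   [A ::= p]
usrprS ⇒ usrprArS   [S ::= A r S]
usrprArS ⇒ usrpruHurS   [A ::= u H u]
usrpruHurS ⇒ usrpruVruurS   [H ::= V r u]
usrpruVruurS ⇒ usrprussruurS   [V ::= s s]
usrprussruurS ⇒ usrprussruurArS   [S ::= A r S]
usrprussruurArS ⇒ usrprussruurprS   [A ::= p]
usrprussruurprS ⇒ usrprussruurprrrs   [S ::= r r s]

S ⇒ ArS ⇒ usrS ⇒ usrArS ⇒ usrprS ⇒ usrprArS ⇒ usrpruHurS ⇒ usrpruVruurS ⇒ usrprussruurS ⇒ usrprussruurArS ⇒ usrprussruurprS ⇒ usrprussruurprrrs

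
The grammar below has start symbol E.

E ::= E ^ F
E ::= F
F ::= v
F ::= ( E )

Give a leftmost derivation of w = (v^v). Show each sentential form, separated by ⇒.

E ⇒ F ⇒ (E) ⇒ (E^F) ⇒ (F^F) ⇒ (v^F) ⇒ (v^v)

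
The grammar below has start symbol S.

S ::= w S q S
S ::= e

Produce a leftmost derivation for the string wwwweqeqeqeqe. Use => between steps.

S => wSqS   [S ::= w S q S]
wSqS => wwSqSqS   [S ::= w S q S]
wwSqSqS => wwwSqSqSqS   [S ::= w S q S]
wwwSqSqSqS => wwwwSqSqSqSqS   [S ::= w S q S]
wwwwSqSqSqSqS => wwwweqSqSqSqS   [S ::= e]
wwwweqSqSqSqS => wwwweqeqSqSqS   [S ::= e]
wwwweqeqSqSqS => wwwweqeqeqSqS   [S ::= e]
wwwweqeqeqSqS => wwwweqeqeqeqS   [S ::= e]
wwwweqeqeqeqS => wwwweqeqeqeqe   [S ::= e]

S => wSqS => wwSqSqS => wwwSqSqSqS => wwwwSqSqSqSqS => wwwweqSqSqSqS => wwwweqeqSqSqS => wwwweqeqeqSqS => wwwweqeqeqeqS => wwwweqeqeqeqe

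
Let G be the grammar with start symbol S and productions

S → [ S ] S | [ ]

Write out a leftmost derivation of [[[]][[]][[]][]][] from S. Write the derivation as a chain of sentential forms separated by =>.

S => [S]S => [[S]S]S => [[[]]S]S => [[[]][S]S]S => [[[]][[]]S]S => [[[]][[]][S]S]S => [[[]][[]][[]]S]S => [[[]][[]][[]][]]S => [[[]][[]][[]][]][]

S => [S]S   [S → [ S ] S]
[S]S => [[S]S]S   [S → [ S ] S]
[[S]S]S => [[[]]S]S   [S → [ ]]
[[[]]S]S => [[[]][S]S]S   [S → [ S ] S]
[[[]][S]S]S => [[[]][[]]S]S   [S → [ ]]
[[[]][[]]S]S => [[[]][[]][S]S]S   [S → [ S ] S]
[[[]][[]][S]S]S => [[[]][[]][[]]S]S   [S → [ ]]
[[[]][[]][[]]S]S => [[[]][[]][[]][]]S   [S → [ ]]
[[[]][[]][[]][]]S => [[[]][[]][[]][]][]   [S → [ ]]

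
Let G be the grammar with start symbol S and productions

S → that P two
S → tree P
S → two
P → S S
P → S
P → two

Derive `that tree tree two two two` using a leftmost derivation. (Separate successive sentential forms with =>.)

S => that P two => that S S two => that tree P S two => that tree S S two => that tree tree P S two => that tree tree two S two => that tree tree two two two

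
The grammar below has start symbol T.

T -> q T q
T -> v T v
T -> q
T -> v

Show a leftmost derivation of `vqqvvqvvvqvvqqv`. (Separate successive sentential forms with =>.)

T=>vTv=>vqTqv=>vqqTqqv=>vqqvTvqqv=>vqqvvTvvqqv=>vqqvvqTqvvqqv=>vqqvvqvTvqvvqqv=>vqqvvqvvvqvvqqv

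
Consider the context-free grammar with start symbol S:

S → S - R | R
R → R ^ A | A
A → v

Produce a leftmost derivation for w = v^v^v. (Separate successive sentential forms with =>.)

S => R => R^A => R^A^A => A^A^A => v^A^A => v^v^A => v^v^v

S => R   [S → R]
R => R^A   [R → R ^ A]
R^A => R^A^A   [R → R ^ A]
R^A^A => A^A^A   [R → A]
A^A^A => v^A^A   [A → v]
v^A^A => v^v^A   [A → v]
v^v^A => v^v^v   [A → v]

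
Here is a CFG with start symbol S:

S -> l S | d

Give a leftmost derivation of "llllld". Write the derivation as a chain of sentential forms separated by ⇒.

S ⇒ lS ⇒ llS ⇒ lllS ⇒ llllS ⇒ lllllS ⇒ llllld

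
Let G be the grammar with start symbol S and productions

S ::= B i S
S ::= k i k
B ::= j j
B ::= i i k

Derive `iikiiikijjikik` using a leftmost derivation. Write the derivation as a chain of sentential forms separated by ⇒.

S ⇒ BiS   [S ::= B i S]
BiS ⇒ iikiS   [B ::= i i k]
iikiS ⇒ iikiBiS   [S ::= B i S]
iikiBiS ⇒ iikiiikiS   [B ::= i i k]
iikiiikiS ⇒ iikiiikiBiS   [S ::= B i S]
iikiiikiBiS ⇒ iikiiikijjiS   [B ::= j j]
iikiiikijjiS ⇒ iikiiikijjikik   [S ::= k i k]

S⇒BiS⇒iikiS⇒iikiBiS⇒iikiiikiS⇒iikiiikiBiS⇒iikiiikijjiS⇒iikiiikijjikik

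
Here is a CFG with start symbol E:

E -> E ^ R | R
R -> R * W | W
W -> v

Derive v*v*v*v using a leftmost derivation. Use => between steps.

E => R   [E -> R]
R => R*W   [R -> R * W]
R*W => R*W*W   [R -> R * W]
R*W*W => R*W*W*W   [R -> R * W]
R*W*W*W => W*W*W*W   [R -> W]
W*W*W*W => v*W*W*W   [W -> v]
v*W*W*W => v*v*W*W   [W -> v]
v*v*W*W => v*v*v*W   [W -> v]
v*v*v*W => v*v*v*v   [W -> v]

E => R => R*W => R*W*W => R*W*W*W => W*W*W*W => v*W*W*W => v*v*W*W => v*v*v*W => v*v*v*v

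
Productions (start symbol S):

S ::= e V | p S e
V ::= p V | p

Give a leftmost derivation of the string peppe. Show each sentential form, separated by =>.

S => pSe   [S ::= p S e]
pSe => peVe   [S ::= e V]
peVe => pepVe   [V ::= p V]
pepVe => peppe   [V ::= p]

S => pSe => peVe => pepVe => peppe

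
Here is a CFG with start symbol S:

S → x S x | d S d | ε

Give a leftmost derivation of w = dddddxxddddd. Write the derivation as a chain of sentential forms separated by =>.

S => dSd   [S → d S d]
dSd => ddSdd   [S → d S d]
ddSdd => dddSddd   [S → d S d]
dddSddd => ddddSdddd   [S → d S d]
ddddSdddd => dddddSddddd   [S → d S d]
dddddSddddd => dddddxSxddddd   [S → x S x]
dddddxSxddddd => dddddxxddddd   [S → ε]

S => dSd => ddSdd => dddSddd => ddddSdddd => dddddSddddd => dddddxSxddddd => dddddxxddddd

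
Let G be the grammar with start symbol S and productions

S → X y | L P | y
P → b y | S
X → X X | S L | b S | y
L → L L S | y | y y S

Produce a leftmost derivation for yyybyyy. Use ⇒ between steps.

S ⇒ LP ⇒ yP ⇒ yS ⇒ yLP ⇒ yyP ⇒ yyS ⇒ yyXy ⇒ yySLy ⇒ yyLPLy ⇒ yyyPLy ⇒ yyybyLy ⇒ yyybyyy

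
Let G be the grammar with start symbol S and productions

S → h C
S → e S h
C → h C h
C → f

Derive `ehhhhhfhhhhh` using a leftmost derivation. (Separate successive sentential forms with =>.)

S => eSh   [S → e S h]
eSh => ehCh   [S → h C]
ehCh => ehhChh   [C → h C h]
ehhChh => ehhhChhh   [C → h C h]
ehhhChhh => ehhhhChhhh   [C → h C h]
ehhhhChhhh => ehhhhhChhhhh   [C → h C h]
ehhhhhChhhhh => ehhhhhfhhhhh   [C → f]

S => eSh => ehCh => ehhChh => ehhhChhh => ehhhhChhhh => ehhhhhChhhhh => ehhhhhfhhhhh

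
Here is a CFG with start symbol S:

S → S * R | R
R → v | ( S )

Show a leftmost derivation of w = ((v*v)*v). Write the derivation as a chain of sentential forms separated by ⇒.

S ⇒ R   [S → R]
R ⇒ (S)   [R → ( S )]
(S) ⇒ (S*R)   [S → S * R]
(S*R) ⇒ (R*R)   [S → R]
(R*R) ⇒ ((S)*R)   [R → ( S )]
((S)*R) ⇒ ((S*R)*R)   [S → S * R]
((S*R)*R) ⇒ ((R*R)*R)   [S → R]
((R*R)*R) ⇒ ((v*R)*R)   [R → v]
((v*R)*R) ⇒ ((v*v)*R)   [R → v]
((v*v)*R) ⇒ ((v*v)*v)   [R → v]

S⇒R⇒(S)⇒(S*R)⇒(R*R)⇒((S)*R)⇒((S*R)*R)⇒((R*R)*R)⇒((v*R)*R)⇒((v*v)*R)⇒((v*v)*v)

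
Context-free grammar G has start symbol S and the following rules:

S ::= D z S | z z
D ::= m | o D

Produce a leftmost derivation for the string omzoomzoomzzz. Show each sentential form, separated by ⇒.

S ⇒ DzS ⇒ oDzS ⇒ omzS ⇒ omzDzS ⇒ omzoDzS ⇒ omzooDzS ⇒ omzoomzS ⇒ omzoomzDzS ⇒ omzoomzoDzS ⇒ omzoomzooDzS ⇒ omzoomzoomzS ⇒ omzoomzoomzzz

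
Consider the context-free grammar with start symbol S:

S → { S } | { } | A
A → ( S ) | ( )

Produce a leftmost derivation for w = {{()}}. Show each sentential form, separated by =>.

S=>{S}=>{{S}}=>{{A}}=>{{()}}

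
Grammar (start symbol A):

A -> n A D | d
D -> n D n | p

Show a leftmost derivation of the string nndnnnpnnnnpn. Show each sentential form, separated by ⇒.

A⇒nAD⇒nnADD⇒nndDD⇒nndnDnD⇒nndnnDnnD⇒nndnnnDnnnD⇒nndnnnpnnnD⇒nndnnnpnnnnDn⇒nndnnnpnnnnpn

A ⇒ nAD   [A -> n A D]
nAD ⇒ nnADD   [A -> n A D]
nnADD ⇒ nndDD   [A -> d]
nndDD ⇒ nndnDnD   [D -> n D n]
nndnDnD ⇒ nndnnDnnD   [D -> n D n]
nndnnDnnD ⇒ nndnnnDnnnD   [D -> n D n]
nndnnnDnnnD ⇒ nndnnnpnnnD   [D -> p]
nndnnnpnnnD ⇒ nndnnnpnnnnDn   [D -> n D n]
nndnnnpnnnnDn ⇒ nndnnnpnnnnpn   [D -> p]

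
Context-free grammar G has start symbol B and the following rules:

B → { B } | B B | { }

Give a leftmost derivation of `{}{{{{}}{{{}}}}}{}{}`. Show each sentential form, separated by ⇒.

B ⇒ BB   [B → B B]
BB ⇒ {}B   [B → { }]
{}B ⇒ {}BB   [B → B B]
{}BB ⇒ {}BBB   [B → B B]
{}BBB ⇒ {}{B}BB   [B → { B }]
{}{B}BB ⇒ {}{{B}}BB   [B → { B }]
{}{{B}}BB ⇒ {}{{BB}}BB   [B → B B]
{}{{BB}}BB ⇒ {}{{{B}B}}BB   [B → { B }]
{}{{{B}B}}BB ⇒ {}{{{{}}B}}BB   [B → { }]
{}{{{{}}B}}BB ⇒ {}{{{{}}{B}}}BB   [B → { B }]
{}{{{{}}{B}}}BB ⇒ {}{{{{}}{{B}}}}BB   [B → { B }]
{}{{{{}}{{B}}}}BB ⇒ {}{{{{}}{{{}}}}}BB   [B → { }]
{}{{{{}}{{{}}}}}BB ⇒ {}{{{{}}{{{}}}}}{}B   [B → { }]
{}{{{{}}{{{}}}}}{}B ⇒ {}{{{{}}{{{}}}}}{}{}   [B → { }]

B ⇒ BB ⇒ {}B ⇒ {}BB ⇒ {}BBB ⇒ {}{B}BB ⇒ {}{{B}}BB ⇒ {}{{BB}}BB ⇒ {}{{{B}B}}BB ⇒ {}{{{{}}B}}BB ⇒ {}{{{{}}{B}}}BB ⇒ {}{{{{}}{{B}}}}BB ⇒ {}{{{{}}{{{}}}}}BB ⇒ {}{{{{}}{{{}}}}}{}B ⇒ {}{{{{}}{{{}}}}}{}{}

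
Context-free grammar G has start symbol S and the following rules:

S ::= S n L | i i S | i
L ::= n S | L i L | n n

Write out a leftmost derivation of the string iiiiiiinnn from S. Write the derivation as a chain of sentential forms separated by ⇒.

S⇒iiS⇒iiSnL⇒iiiiSnL⇒iiiiiiSnL⇒iiiiiiinL⇒iiiiiiinnn

S ⇒ iiS   [S ::= i i S]
iiS ⇒ iiSnL   [S ::= S n L]
iiSnL ⇒ iiiiSnL   [S ::= i i S]
iiiiSnL ⇒ iiiiiiSnL   [S ::= i i S]
iiiiiiSnL ⇒ iiiiiiinL   [S ::= i]
iiiiiiinL ⇒ iiiiiiinnn   [L ::= n n]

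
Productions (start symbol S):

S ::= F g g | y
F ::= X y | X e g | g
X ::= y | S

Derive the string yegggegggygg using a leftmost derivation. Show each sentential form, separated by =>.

S => Fgg   [S ::= F g g]
Fgg => Xygg   [F ::= X y]
Xygg => Sygg   [X ::= S]
Sygg => Fggygg   [S ::= F g g]
Fggygg => Xegggygg   [F ::= X e g]
Xegggygg => Segggygg   [X ::= S]
Segggygg => Fggegggygg   [S ::= F g g]
Fggegggygg => Xegggegggygg   [F ::= X e g]
Xegggegggygg => Segggegggygg   [X ::= S]
Segggegggygg => yegggegggygg   [S ::= y]

S=>Fgg=>Xygg=>Sygg=>Fggygg=>Xegggygg=>Segggygg=>Fggegggygg=>Xegggegggygg=>Segggegggygg=>yegggegggygg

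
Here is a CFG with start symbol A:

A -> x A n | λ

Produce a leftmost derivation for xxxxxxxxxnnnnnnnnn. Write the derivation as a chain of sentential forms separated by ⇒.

A ⇒ xAn ⇒ xxAnn ⇒ xxxAnnn ⇒ xxxxAnnnn ⇒ xxxxxAnnnnn ⇒ xxxxxxAnnnnnn ⇒ xxxxxxxAnnnnnnn ⇒ xxxxxxxxAnnnnnnnn ⇒ xxxxxxxxxAnnnnnnnnn ⇒ xxxxxxxxxnnnnnnnnn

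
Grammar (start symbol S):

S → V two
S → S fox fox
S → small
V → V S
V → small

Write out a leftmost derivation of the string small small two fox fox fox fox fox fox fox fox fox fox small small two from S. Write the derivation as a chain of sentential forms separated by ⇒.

S ⇒ V two   [S → V two]
V two ⇒ V S two   [V → V S]
V S two ⇒ V S S two   [V → V S]
V S S two ⇒ V S S S two   [V → V S]
V S S S two ⇒ small S S S two   [V → small]
small S S S two ⇒ small S fox fox S S two   [S → S fox fox]
small S fox fox S S two ⇒ small S fox fox fox fox S S two   [S → S fox fox]
small S fox fox fox fox S S two ⇒ small S fox fox fox fox fox fox S S two   [S → S fox fox]
small S fox fox fox fox fox fox S S two ⇒ small S fox fox fox fox fox fox fox fox S S two   [S → S fox fox]
small S fox fox fox fox fox fox fox fox S S two ⇒ small S fox fox fox fox fox fox fox fox fox fox S S two   [S → S fox fox]
small S fox fox fox fox fox fox fox fox fox fox S S two ⇒ small V two fox fox fox fox fox fox fox fox fox fox S S two   [S → V two]
small V two fox fox fox fox fox fox fox fox fox fox S S two ⇒ small small two fox fox fox fox fox fox fox fox fox fox S S two   [V → small]
small small two fox fox fox fox fox fox fox fox fox fox S S two ⇒ small small two fox fox fox fox fox fox fox fox fox fox small S two   [S → small]
small small two fox fox fox fox fox fox fox fox fox fox small S two ⇒ small small two fox fox fox fox fox fox fox fox fox fox small small two   [S → small]

S ⇒ V two ⇒ V S two ⇒ V S S two ⇒ V S S S two ⇒ small S S S two ⇒ small S fox fox S S two ⇒ small S fox fox fox fox S S two ⇒ small S fox fox fox fox fox fox S S two ⇒ small S fox fox fox fox fox fox fox fox S S two ⇒ small S fox fox fox fox fox fox fox fox fox fox S S two ⇒ small V two fox fox fox fox fox fox fox fox fox fox S S two ⇒ small small two fox fox fox fox fox fox fox fox fox fox S S two ⇒ small small two fox fox fox fox fox fox fox fox fox fox small S two ⇒ small small two fox fox fox fox fox fox fox fox fox fox small small two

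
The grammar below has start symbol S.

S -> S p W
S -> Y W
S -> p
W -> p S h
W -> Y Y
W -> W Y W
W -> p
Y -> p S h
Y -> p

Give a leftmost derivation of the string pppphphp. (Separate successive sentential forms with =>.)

S => YW => pShW => pYWhW => ppShWhW => ppYWhWhW => pppWhWhW => pppphWhW => pppphphW => pppphphp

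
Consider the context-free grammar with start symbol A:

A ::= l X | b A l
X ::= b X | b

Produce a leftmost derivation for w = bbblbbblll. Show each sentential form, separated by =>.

A=>bAl=>bbAll=>bbbAlll=>bbblXlll=>bbblbXlll=>bbblbbXlll=>bbblbbblll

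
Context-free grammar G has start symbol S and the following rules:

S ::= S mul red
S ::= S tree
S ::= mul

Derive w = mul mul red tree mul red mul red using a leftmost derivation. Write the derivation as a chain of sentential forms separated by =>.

S => S mul red   [S ::= S mul red]
S mul red => S mul red mul red   [S ::= S mul red]
S mul red mul red => S tree mul red mul red   [S ::= S tree]
S tree mul red mul red => S mul red tree mul red mul red   [S ::= S mul red]
S mul red tree mul red mul red => mul mul red tree mul red mul red   [S ::= mul]

S => S mul red => S mul red mul red => S tree mul red mul red => S mul red tree mul red mul red => mul mul red tree mul red mul red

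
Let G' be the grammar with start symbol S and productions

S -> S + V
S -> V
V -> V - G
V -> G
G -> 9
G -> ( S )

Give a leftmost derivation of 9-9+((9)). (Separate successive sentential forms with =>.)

S => S+V => V+V => V-G+V => G-G+V => 9-G+V => 9-9+V => 9-9+G => 9-9+(S) => 9-9+(V) => 9-9+(G) => 9-9+((S)) => 9-9+((V)) => 9-9+((G)) => 9-9+((9))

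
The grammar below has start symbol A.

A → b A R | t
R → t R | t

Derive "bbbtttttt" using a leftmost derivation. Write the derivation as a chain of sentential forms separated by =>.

A => bAR => bbARR => bbbARRR => bbbtRRR => bbbttRRR => bbbtttRRR => bbbttttRR => bbbtttttR => bbbtttttt

A => bAR   [A → b A R]
bAR => bbARR   [A → b A R]
bbARR => bbbARRR   [A → b A R]
bbbARRR => bbbtRRR   [A → t]
bbbtRRR => bbbttRRR   [R → t R]
bbbttRRR => bbbtttRRR   [R → t R]
bbbtttRRR => bbbttttRR   [R → t]
bbbttttRR => bbbtttttR   [R → t]
bbbtttttR => bbbtttttt   [R → t]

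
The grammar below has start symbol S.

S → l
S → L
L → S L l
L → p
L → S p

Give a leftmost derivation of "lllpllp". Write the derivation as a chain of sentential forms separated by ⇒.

S ⇒ L   [S → L]
L ⇒ Sp   [L → S p]
Sp ⇒ Lp   [S → L]
Lp ⇒ SLlp   [L → S L l]
SLlp ⇒ lLlp   [S → l]
lLlp ⇒ lSLllp   [L → S L l]
lSLllp ⇒ llLllp   [S → l]
llLllp ⇒ llSpllp   [L → S p]
llSpllp ⇒ lllpllp   [S → l]

S ⇒ L ⇒ Sp ⇒ Lp ⇒ SLlp ⇒ lLlp ⇒ lSLllp ⇒ llLllp ⇒ llSpllp ⇒ lllpllp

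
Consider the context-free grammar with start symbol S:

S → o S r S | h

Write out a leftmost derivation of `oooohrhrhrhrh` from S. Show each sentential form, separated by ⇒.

S ⇒ oSrS ⇒ ooSrSrS ⇒ oooSrSrSrS ⇒ ooooSrSrSrSrS ⇒ oooohrSrSrSrS ⇒ oooohrhrSrSrS ⇒ oooohrhrhrSrS ⇒ oooohrhrhrhrS ⇒ oooohrhrhrhrh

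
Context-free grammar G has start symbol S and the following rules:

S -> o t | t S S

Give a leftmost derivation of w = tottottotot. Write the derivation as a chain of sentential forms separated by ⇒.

S ⇒ tSS   [S -> t S S]
tSS ⇒ totS   [S -> o t]
totS ⇒ tottSS   [S -> t S S]
tottSS ⇒ tottotS   [S -> o t]
tottotS ⇒ tottottSS   [S -> t S S]
tottottSS ⇒ tottottotS   [S -> o t]
tottottotS ⇒ tottottotot   [S -> o t]

S ⇒ tSS ⇒ totS ⇒ tottSS ⇒ tottotS ⇒ tottottSS ⇒ tottottotS ⇒ tottottotot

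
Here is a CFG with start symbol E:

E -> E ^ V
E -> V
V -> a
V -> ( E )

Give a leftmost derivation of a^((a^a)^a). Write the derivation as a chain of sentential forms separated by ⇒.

E ⇒ E^V ⇒ V^V ⇒ a^V ⇒ a^(E) ⇒ a^(E^V) ⇒ a^(V^V) ⇒ a^((E)^V) ⇒ a^((E^V)^V) ⇒ a^((V^V)^V) ⇒ a^((a^V)^V) ⇒ a^((a^a)^V) ⇒ a^((a^a)^a)

E ⇒ E^V   [E -> E ^ V]
E^V ⇒ V^V   [E -> V]
V^V ⇒ a^V   [V -> a]
a^V ⇒ a^(E)   [V -> ( E )]
a^(E) ⇒ a^(E^V)   [E -> E ^ V]
a^(E^V) ⇒ a^(V^V)   [E -> V]
a^(V^V) ⇒ a^((E)^V)   [V -> ( E )]
a^((E)^V) ⇒ a^((E^V)^V)   [E -> E ^ V]
a^((E^V)^V) ⇒ a^((V^V)^V)   [E -> V]
a^((V^V)^V) ⇒ a^((a^V)^V)   [V -> a]
a^((a^V)^V) ⇒ a^((a^a)^V)   [V -> a]
a^((a^a)^V) ⇒ a^((a^a)^a)   [V -> a]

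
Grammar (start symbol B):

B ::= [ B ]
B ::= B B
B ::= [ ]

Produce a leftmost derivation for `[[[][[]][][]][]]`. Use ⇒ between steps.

B ⇒ [B]   [B ::= [ B ]]
[B] ⇒ [BB]   [B ::= B B]
[BB] ⇒ [[B]B]   [B ::= [ B ]]
[[B]B] ⇒ [[BB]B]   [B ::= B B]
[[BB]B] ⇒ [[[]B]B]   [B ::= [ ]]
[[[]B]B] ⇒ [[[]BB]B]   [B ::= B B]
[[[]BB]B] ⇒ [[[]BBB]B]   [B ::= B B]
[[[]BBB]B] ⇒ [[[][B]BB]B]   [B ::= [ B ]]
[[[][B]BB]B] ⇒ [[[][[]]BB]B]   [B ::= [ ]]
[[[][[]]BB]B] ⇒ [[[][[]][]B]B]   [B ::= [ ]]
[[[][[]][]B]B] ⇒ [[[][[]][][]]B]   [B ::= [ ]]
[[[][[]][][]]B] ⇒ [[[][[]][][]][]]   [B ::= [ ]]

B ⇒ [B] ⇒ [BB] ⇒ [[B]B] ⇒ [[BB]B] ⇒ [[[]B]B] ⇒ [[[]BB]B] ⇒ [[[]BBB]B] ⇒ [[[][B]BB]B] ⇒ [[[][[]]BB]B] ⇒ [[[][[]][]B]B] ⇒ [[[][[]][][]]B] ⇒ [[[][[]][][]][]]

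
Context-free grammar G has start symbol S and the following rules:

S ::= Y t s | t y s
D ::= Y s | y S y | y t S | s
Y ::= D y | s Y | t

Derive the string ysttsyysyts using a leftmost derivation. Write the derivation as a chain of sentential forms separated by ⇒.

S⇒Yts⇒Dyts⇒Ysyts⇒Dysyts⇒ySyysyts⇒yYtsyysyts⇒ysYtsyysyts⇒ysttsyysyts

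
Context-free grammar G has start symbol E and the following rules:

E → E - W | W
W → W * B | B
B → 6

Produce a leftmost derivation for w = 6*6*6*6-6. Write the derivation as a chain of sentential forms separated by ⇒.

E ⇒ E-W   [E → E - W]
E-W ⇒ W-W   [E → W]
W-W ⇒ W*B-W   [W → W * B]
W*B-W ⇒ W*B*B-W   [W → W * B]
W*B*B-W ⇒ W*B*B*B-W   [W → W * B]
W*B*B*B-W ⇒ B*B*B*B-W   [W → B]
B*B*B*B-W ⇒ 6*B*B*B-W   [B → 6]
6*B*B*B-W ⇒ 6*6*B*B-W   [B → 6]
6*6*B*B-W ⇒ 6*6*6*B-W   [B → 6]
6*6*6*B-W ⇒ 6*6*6*6-W   [B → 6]
6*6*6*6-W ⇒ 6*6*6*6-B   [W → B]
6*6*6*6-B ⇒ 6*6*6*6-6   [B → 6]

E ⇒ E-W ⇒ W-W ⇒ W*B-W ⇒ W*B*B-W ⇒ W*B*B*B-W ⇒ B*B*B*B-W ⇒ 6*B*B*B-W ⇒ 6*6*B*B-W ⇒ 6*6*6*B-W ⇒ 6*6*6*6-W ⇒ 6*6*6*6-B ⇒ 6*6*6*6-6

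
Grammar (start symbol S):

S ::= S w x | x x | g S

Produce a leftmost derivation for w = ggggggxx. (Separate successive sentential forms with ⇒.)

S⇒gS⇒ggS⇒gggS⇒ggggS⇒gggggS⇒ggggggS⇒ggggggxx

S ⇒ gS   [S ::= g S]
gS ⇒ ggS   [S ::= g S]
ggS ⇒ gggS   [S ::= g S]
gggS ⇒ ggggS   [S ::= g S]
ggggS ⇒ gggggS   [S ::= g S]
gggggS ⇒ ggggggS   [S ::= g S]
ggggggS ⇒ ggggggxx   [S ::= x x]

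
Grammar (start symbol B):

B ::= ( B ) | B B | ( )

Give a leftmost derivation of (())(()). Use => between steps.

B => BB => (B)B => (())B => (())(B) => (())(())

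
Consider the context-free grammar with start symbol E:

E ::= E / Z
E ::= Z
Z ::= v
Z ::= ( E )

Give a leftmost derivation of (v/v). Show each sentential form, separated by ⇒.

E ⇒ Z ⇒ (E) ⇒ (E/Z) ⇒ (Z/Z) ⇒ (v/Z) ⇒ (v/v)

E ⇒ Z   [E ::= Z]
Z ⇒ (E)   [Z ::= ( E )]
(E) ⇒ (E/Z)   [E ::= E / Z]
(E/Z) ⇒ (Z/Z)   [E ::= Z]
(Z/Z) ⇒ (v/Z)   [Z ::= v]
(v/Z) ⇒ (v/v)   [Z ::= v]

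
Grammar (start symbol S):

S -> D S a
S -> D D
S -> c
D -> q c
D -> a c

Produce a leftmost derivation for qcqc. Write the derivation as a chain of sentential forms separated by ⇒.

S ⇒ DD   [S -> D D]
DD ⇒ qcD   [D -> q c]
qcD ⇒ qcqc   [D -> q c]

S ⇒ DD ⇒ qcD ⇒ qcqc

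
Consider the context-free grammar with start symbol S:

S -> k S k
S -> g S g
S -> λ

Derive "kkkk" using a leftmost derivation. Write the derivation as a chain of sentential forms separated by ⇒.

S⇒kSk⇒kkSkk⇒kkkk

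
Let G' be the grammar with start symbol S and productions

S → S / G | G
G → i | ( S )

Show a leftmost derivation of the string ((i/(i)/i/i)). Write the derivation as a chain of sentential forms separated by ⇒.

S ⇒ G ⇒ (S) ⇒ (G) ⇒ ((S)) ⇒ ((S/G)) ⇒ ((S/G/G)) ⇒ ((S/G/G/G)) ⇒ ((G/G/G/G)) ⇒ ((i/G/G/G)) ⇒ ((i/(S)/G/G)) ⇒ ((i/(G)/G/G)) ⇒ ((i/(i)/G/G)) ⇒ ((i/(i)/i/G)) ⇒ ((i/(i)/i/i))

S ⇒ G   [S → G]
G ⇒ (S)   [G → ( S )]
(S) ⇒ (G)   [S → G]
(G) ⇒ ((S))   [G → ( S )]
((S)) ⇒ ((S/G))   [S → S / G]
((S/G)) ⇒ ((S/G/G))   [S → S / G]
((S/G/G)) ⇒ ((S/G/G/G))   [S → S / G]
((S/G/G/G)) ⇒ ((G/G/G/G))   [S → G]
((G/G/G/G)) ⇒ ((i/G/G/G))   [G → i]
((i/G/G/G)) ⇒ ((i/(S)/G/G))   [G → ( S )]
((i/(S)/G/G)) ⇒ ((i/(G)/G/G))   [S → G]
((i/(G)/G/G)) ⇒ ((i/(i)/G/G))   [G → i]
((i/(i)/G/G)) ⇒ ((i/(i)/i/G))   [G → i]
((i/(i)/i/G)) ⇒ ((i/(i)/i/i))   [G → i]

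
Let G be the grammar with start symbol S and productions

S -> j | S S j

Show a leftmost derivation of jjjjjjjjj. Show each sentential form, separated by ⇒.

S ⇒ SSj   [S -> S S j]
SSj ⇒ SSjSj   [S -> S S j]
SSjSj ⇒ SSjSjSj   [S -> S S j]
SSjSjSj ⇒ SSjSjSjSj   [S -> S S j]
SSjSjSjSj ⇒ jSjSjSjSj   [S -> j]
jSjSjSjSj ⇒ jjjSjSjSj   [S -> j]
jjjSjSjSj ⇒ jjjjjSjSj   [S -> j]
jjjjjSjSj ⇒ jjjjjjjSj   [S -> j]
jjjjjjjSj ⇒ jjjjjjjjj   [S -> j]

S ⇒ SSj ⇒ SSjSj ⇒ SSjSjSj ⇒ SSjSjSjSj ⇒ jSjSjSjSj ⇒ jjjSjSjSj ⇒ jjjjjSjSj ⇒ jjjjjjjSj ⇒ jjjjjjjjj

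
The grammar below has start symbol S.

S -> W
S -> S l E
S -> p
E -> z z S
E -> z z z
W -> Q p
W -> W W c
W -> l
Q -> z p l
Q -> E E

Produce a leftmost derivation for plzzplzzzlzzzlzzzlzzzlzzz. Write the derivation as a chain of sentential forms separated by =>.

S=>SlE=>SlElE=>plElE=>plzzSlE=>plzzSlElE=>plzzSlElElE=>plzzSlElElElE=>plzzSlElElElElE=>plzzplElElElElE=>plzzplzzzlElElElE=>plzzplzzzlzzzlElElE=>plzzplzzzlzzzlzzzlElE=>plzzplzzzlzzzlzzzlzzzlE=>plzzplzzzlzzzlzzzlzzzlzzz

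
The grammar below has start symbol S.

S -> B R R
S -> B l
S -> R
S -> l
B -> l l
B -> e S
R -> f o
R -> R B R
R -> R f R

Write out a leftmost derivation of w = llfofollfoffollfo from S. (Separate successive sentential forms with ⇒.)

S ⇒ BRR   [S -> B R R]
BRR ⇒ llRR   [B -> l l]
llRR ⇒ llfoR   [R -> f o]
llfoR ⇒ llfoRBR   [R -> R B R]
llfoRBR ⇒ llfoRfRBR   [R -> R f R]
llfoRfRBR ⇒ llfoRBRfRBR   [R -> R B R]
llfoRBRfRBR ⇒ llfofoBRfRBR   [R -> f o]
llfofoBRfRBR ⇒ llfofollRfRBR   [B -> l l]
llfofollRfRBR ⇒ llfofollfofRBR   [R -> f o]
llfofollfofRBR ⇒ llfofollfoffoBR   [R -> f o]
llfofollfoffoBR ⇒ llfofollfoffollR   [B -> l l]
llfofollfoffollR ⇒ llfofollfoffollfo   [R -> f o]

S⇒BRR⇒llRR⇒llfoR⇒llfoRBR⇒llfoRfRBR⇒llfoRBRfRBR⇒llfofoBRfRBR⇒llfofollRfRBR⇒llfofollfofRBR⇒llfofollfoffoBR⇒llfofollfoffollR⇒llfofollfoffollfo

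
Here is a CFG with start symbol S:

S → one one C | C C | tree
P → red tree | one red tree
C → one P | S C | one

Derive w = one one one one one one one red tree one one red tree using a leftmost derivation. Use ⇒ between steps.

S ⇒ one one C   [S → one one C]
one one C ⇒ one one S C   [C → S C]
one one S C ⇒ one one C C C   [S → C C]
one one C C C ⇒ one one one C C   [C → one]
one one one C C ⇒ one one one one C   [C → one]
one one one one C ⇒ one one one one S C   [C → S C]
one one one one S C ⇒ one one one one one one C C   [S → one one C]
one one one one one one C C ⇒ one one one one one one one P C   [C → one P]
one one one one one one one P C ⇒ one one one one one one one red tree C   [P → red tree]
one one one one one one one red tree C ⇒ one one one one one one one red tree one P   [C → one P]
one one one one one one one red tree one P ⇒ one one one one one one one red tree one one red tree   [P → one red tree]

S ⇒ one one C ⇒ one one S C ⇒ one one C C C ⇒ one one one C C ⇒ one one one one C ⇒ one one one one S C ⇒ one one one one one one C C ⇒ one one one one one one one P C ⇒ one one one one one one one red tree C ⇒ one one one one one one one red tree one P ⇒ one one one one one one one red tree one one red tree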